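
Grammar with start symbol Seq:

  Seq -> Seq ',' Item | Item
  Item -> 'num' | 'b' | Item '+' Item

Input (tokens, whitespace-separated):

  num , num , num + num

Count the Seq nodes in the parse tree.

[Seq [Seq [Seq [Item num]] , [Item num]] , [Item [Item num] + [Item num]]]

3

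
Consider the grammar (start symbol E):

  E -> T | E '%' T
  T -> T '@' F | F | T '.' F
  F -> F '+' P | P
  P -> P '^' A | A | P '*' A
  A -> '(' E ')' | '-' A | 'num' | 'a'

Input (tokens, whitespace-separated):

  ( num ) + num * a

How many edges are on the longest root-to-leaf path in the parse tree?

[E [T [F [F [P [A ( [E [T [F [P [A num]]]]] )]]] + [P [P [A num]] * [A a]]]]]

11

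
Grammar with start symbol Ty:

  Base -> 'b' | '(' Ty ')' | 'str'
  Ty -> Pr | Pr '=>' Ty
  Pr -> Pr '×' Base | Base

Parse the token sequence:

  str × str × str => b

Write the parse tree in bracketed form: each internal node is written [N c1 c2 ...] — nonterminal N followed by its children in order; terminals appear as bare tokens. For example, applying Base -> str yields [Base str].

Ty
Pr => Ty
Pr × Base => Ty
Pr × Base × Base => Ty
Base × Base × Base => Ty
str × Base × Base => Ty
str × str × Base => Ty
str × str × str => Ty
str × str × str => Pr
str × str × str => Base
str × str × str => b

[Ty [Pr [Pr [Pr [Base str]] × [Base str]] × [Base str]] => [Ty [Pr [Base b]]]]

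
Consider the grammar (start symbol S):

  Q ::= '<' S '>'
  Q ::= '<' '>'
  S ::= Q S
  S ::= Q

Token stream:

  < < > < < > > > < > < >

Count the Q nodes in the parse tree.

[S [Q < [S [Q < >] [S [Q < [S [Q < >]] >]]] >] [S [Q < >] [S [Q < >]]]]

6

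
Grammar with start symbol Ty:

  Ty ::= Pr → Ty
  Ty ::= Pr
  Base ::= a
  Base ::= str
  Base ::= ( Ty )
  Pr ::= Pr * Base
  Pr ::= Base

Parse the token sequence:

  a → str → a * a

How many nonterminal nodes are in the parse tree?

[Ty [Pr [Base a]] → [Ty [Pr [Base str]] → [Ty [Pr [Pr [Base a]] * [Base a]]]]]

11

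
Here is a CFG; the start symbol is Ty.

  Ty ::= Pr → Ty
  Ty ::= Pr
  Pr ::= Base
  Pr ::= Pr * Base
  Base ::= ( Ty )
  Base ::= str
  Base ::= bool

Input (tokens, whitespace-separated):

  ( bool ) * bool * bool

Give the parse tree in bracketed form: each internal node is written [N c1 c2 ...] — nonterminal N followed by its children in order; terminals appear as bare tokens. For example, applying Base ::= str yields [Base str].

Ty
Pr
Pr * Base
Pr * Base * Base
Base * Base * Base
( Ty ) * Base * Base
( Pr ) * Base * Base
( Base ) * Base * Base
( bool ) * Base * Base
( bool ) * bool * Base
( bool ) * bool * bool

[Ty [Pr [Pr [Pr [Base ( [Ty [Pr [Base bool]]] )]] * [Base bool]] * [Base bool]]]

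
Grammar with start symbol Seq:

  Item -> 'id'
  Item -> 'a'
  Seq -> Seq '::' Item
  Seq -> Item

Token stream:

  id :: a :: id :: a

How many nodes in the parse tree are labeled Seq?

[Seq [Seq [Seq [Seq [Item id]] :: [Item a]] :: [Item id]] :: [Item a]]

4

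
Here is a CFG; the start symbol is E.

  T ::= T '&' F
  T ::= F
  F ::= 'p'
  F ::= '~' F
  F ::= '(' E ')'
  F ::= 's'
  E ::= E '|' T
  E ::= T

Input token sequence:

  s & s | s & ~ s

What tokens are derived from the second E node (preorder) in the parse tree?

s & s

[E [E [T [T [F s]] & [F s]]] | [T [T [F s]] & [F ~ [F s]]]]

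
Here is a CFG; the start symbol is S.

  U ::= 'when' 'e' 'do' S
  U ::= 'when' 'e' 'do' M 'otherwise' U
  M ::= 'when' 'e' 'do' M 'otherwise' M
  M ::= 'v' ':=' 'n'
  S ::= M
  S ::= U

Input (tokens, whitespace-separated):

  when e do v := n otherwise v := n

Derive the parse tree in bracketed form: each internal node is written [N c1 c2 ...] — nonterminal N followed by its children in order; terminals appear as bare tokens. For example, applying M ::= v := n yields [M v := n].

[S [M when e do [M v := n] otherwise [M v := n]]]

S
M
when e do M otherwise M
when e do v := n otherwise M
when e do v := n otherwise v := n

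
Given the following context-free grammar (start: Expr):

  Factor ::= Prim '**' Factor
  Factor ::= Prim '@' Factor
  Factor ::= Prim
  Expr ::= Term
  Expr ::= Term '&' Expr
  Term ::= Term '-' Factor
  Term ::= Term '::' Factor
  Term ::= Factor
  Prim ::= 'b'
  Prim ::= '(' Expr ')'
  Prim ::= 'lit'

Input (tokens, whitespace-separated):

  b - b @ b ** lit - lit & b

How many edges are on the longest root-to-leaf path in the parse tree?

[Expr [Term [Term [Term [Factor [Prim b]]] - [Factor [Prim b] @ [Factor [Prim b] ** [Factor [Prim lit]]]]] - [Factor [Prim lit]]] & [Expr [Term [Factor [Prim b]]]]]

7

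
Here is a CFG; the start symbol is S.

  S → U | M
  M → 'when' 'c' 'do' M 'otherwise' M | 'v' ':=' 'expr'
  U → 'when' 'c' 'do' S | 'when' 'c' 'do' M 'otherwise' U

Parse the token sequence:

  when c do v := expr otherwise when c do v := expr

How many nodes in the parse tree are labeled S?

[S [U when c do [M v := expr] otherwise [U when c do [S [M v := expr]]]]]

2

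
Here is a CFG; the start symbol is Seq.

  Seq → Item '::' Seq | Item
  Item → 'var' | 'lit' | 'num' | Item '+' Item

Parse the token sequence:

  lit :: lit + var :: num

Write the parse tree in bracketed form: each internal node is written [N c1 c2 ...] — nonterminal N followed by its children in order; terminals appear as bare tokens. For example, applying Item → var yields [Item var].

Seq
Item :: Seq
lit :: Seq
lit :: Item :: Seq
lit :: Item + Item :: Seq
lit :: lit + Item :: Seq
lit :: lit + var :: Seq
lit :: lit + var :: Item
lit :: lit + var :: num

[Seq [Item lit] :: [Seq [Item [Item lit] + [Item var]] :: [Seq [Item num]]]]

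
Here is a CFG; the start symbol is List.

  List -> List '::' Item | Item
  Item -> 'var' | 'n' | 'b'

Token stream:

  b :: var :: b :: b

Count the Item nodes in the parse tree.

4

[List [List [List [List [Item b]] :: [Item var]] :: [Item b]] :: [Item b]]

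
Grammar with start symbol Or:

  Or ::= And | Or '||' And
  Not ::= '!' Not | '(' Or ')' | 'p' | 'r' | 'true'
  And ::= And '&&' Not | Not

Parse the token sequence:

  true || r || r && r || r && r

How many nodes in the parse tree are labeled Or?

[Or [Or [Or [Or [And [Not true]]] || [And [Not r]]] || [And [And [Not r]] && [Not r]]] || [And [And [Not r]] && [Not r]]]

4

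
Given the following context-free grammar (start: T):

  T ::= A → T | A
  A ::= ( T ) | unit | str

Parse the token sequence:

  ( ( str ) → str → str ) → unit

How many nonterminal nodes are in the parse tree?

12

[T [A ( [T [A ( [T [A str]] )] → [T [A str] → [T [A str]]]] )] → [T [A unit]]]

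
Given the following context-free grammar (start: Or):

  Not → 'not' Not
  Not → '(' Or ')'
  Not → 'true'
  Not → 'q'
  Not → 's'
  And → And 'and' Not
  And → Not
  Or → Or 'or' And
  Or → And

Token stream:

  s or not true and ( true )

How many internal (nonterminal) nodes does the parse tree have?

[Or [Or [And [Not s]]] or [And [And [Not not [Not true]]] and [Not ( [Or [And [Not true]]] )]]]

12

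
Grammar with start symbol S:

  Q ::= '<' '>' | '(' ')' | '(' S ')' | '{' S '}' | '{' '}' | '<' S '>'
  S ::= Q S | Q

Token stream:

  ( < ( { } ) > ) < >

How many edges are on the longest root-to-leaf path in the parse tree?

[S [Q ( [S [Q < [S [Q ( [S [Q { }]] )]] >]] )] [S [Q < >]]]

8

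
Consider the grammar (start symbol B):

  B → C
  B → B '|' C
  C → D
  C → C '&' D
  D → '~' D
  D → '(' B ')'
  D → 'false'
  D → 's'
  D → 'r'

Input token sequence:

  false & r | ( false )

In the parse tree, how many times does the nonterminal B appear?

[B [B [C [C [D false]] & [D r]]] | [C [D ( [B [C [D false]]] )]]]

3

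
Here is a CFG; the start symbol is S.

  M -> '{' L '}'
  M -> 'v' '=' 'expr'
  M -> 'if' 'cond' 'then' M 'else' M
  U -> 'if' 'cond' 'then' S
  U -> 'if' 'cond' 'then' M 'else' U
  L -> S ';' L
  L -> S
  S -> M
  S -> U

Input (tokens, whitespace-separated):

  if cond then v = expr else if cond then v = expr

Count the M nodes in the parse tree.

2

[S [U if cond then [M v = expr] else [U if cond then [S [M v = expr]]]]]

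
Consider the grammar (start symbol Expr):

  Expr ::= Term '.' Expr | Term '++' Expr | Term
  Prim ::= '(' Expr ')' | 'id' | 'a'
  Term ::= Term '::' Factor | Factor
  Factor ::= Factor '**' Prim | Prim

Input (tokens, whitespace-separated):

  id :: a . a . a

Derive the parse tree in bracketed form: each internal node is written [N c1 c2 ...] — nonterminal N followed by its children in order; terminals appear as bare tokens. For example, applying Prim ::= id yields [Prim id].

Expr
Term . Expr
Term :: Factor . Expr
Factor :: Factor . Expr
Prim :: Factor . Expr
id :: Factor . Expr
id :: Prim . Expr
id :: a . Expr
id :: a . Term . Expr
id :: a . Factor . Expr
id :: a . Prim . Expr
id :: a . a . Expr
id :: a . a . Term
id :: a . a . Factor
id :: a . a . Prim
id :: a . a . a

[Expr [Term [Term [Factor [Prim id]]] :: [Factor [Prim a]]] . [Expr [Term [Factor [Prim a]]] . [Expr [Term [Factor [Prim a]]]]]]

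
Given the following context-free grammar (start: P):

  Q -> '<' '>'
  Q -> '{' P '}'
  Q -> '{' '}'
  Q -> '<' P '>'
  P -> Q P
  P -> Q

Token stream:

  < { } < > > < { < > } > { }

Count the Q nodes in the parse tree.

[P [Q < [P [Q { }] [P [Q < >]]] >] [P [Q < [P [Q { [P [Q < >]] }]] >] [P [Q { }]]]]

7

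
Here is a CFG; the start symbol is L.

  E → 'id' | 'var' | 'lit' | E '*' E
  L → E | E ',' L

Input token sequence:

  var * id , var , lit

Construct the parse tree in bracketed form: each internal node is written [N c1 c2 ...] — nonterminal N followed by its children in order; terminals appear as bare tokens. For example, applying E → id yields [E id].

[L [E [E var] * [E id]] , [L [E var] , [L [E lit]]]]

L
E , L
E * E , L
var * E , L
var * id , L
var * id , E , L
var * id , var , L
var * id , var , E
var * id , var , lit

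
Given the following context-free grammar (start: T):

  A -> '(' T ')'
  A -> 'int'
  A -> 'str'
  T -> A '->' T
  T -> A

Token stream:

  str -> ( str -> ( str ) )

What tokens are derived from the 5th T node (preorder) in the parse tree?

str

[T [A str] -> [T [A ( [T [A str] -> [T [A ( [T [A str]] )]]] )]]]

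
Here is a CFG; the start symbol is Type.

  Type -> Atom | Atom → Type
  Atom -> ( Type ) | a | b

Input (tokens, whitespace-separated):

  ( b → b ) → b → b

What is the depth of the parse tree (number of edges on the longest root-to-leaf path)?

[Type [Atom ( [Type [Atom b] → [Type [Atom b]]] )] → [Type [Atom b] → [Type [Atom b]]]]

5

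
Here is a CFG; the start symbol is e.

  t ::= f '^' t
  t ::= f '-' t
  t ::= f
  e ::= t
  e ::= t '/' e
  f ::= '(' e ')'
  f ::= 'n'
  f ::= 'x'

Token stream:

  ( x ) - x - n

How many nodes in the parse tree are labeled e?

[e [t [f ( [e [t [f x]]] )] - [t [f x] - [t [f n]]]]]

2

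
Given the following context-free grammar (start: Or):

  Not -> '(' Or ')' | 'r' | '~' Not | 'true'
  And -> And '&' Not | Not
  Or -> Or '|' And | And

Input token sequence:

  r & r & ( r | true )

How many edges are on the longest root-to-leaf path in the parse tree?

[Or [And [And [And [Not r]] & [Not r]] & [Not ( [Or [Or [And [Not r]]] | [And [Not true]]] )]]]

7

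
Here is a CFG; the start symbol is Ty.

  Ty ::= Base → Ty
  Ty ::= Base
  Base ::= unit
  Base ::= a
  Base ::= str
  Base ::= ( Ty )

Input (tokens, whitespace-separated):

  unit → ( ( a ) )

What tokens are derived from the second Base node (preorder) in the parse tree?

[Ty [Base unit] → [Ty [Base ( [Ty [Base ( [Ty [Base a]] )]] )]]]

( ( a ) )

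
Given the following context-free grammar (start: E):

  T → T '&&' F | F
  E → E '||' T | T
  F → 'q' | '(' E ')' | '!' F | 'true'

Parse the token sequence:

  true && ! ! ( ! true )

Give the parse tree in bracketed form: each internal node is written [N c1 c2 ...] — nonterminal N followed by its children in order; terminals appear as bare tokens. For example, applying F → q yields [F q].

E
T
T && F
F && F
true && F
true && ! F
true && ! ! F
true && ! ! ( E )
true && ! ! ( T )
true && ! ! ( F )
true && ! ! ( ! F )
true && ! ! ( ! true )

[E [T [T [F true]] && [F ! [F ! [F ( [E [T [F ! [F true]]]] )]]]]]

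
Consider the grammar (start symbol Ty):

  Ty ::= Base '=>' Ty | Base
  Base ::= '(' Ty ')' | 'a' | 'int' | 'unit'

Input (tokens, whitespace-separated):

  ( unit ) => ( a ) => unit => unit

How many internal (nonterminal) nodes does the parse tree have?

12

[Ty [Base ( [Ty [Base unit]] )] => [Ty [Base ( [Ty [Base a]] )] => [Ty [Base unit] => [Ty [Base unit]]]]]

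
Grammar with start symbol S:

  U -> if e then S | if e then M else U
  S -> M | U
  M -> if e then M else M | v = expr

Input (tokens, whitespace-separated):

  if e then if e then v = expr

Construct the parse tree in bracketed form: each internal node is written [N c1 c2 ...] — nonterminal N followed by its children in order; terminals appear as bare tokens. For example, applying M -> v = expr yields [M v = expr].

[S [U if e then [S [U if e then [S [M v = expr]]]]]]

S
U
if e then S
if e then U
if e then if e then S
if e then if e then M
if e then if e then v = expr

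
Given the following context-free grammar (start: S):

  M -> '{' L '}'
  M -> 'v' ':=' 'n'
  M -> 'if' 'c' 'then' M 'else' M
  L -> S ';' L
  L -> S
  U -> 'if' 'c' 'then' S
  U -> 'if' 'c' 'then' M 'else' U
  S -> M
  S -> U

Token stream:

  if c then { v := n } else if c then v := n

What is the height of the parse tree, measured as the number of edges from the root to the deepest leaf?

[S [U if c then [M { [L [S [M v := n]]] }] else [U if c then [S [M v := n]]]]]

6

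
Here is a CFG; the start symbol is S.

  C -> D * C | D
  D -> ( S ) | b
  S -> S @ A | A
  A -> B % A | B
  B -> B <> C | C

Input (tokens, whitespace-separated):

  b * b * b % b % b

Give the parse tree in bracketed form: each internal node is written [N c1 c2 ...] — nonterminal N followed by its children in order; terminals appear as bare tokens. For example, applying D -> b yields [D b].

S
A
B % A
C % A
D * C % A
b * C % A
b * D * C % A
b * b * C % A
b * b * D % A
b * b * b % A
b * b * b % B % A
b * b * b % C % A
b * b * b % D % A
b * b * b % b % A
b * b * b % b % B
b * b * b % b % C
b * b * b % b % D
b * b * b % b % b

[S [A [B [C [D b] * [C [D b] * [C [D b]]]]] % [A [B [C [D b]]] % [A [B [C [D b]]]]]]]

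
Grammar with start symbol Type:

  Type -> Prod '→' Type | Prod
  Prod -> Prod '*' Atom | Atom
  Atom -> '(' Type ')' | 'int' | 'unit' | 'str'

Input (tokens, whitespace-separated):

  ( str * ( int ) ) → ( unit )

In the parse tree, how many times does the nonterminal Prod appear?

6

[Type [Prod [Atom ( [Type [Prod [Prod [Atom str]] * [Atom ( [Type [Prod [Atom int]]] )]]] )]] → [Type [Prod [Atom ( [Type [Prod [Atom unit]]] )]]]]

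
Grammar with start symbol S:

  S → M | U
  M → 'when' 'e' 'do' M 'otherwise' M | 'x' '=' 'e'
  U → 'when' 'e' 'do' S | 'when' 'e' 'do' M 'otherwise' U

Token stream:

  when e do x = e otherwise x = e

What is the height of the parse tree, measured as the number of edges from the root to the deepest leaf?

[S [M when e do [M x = e] otherwise [M x = e]]]

3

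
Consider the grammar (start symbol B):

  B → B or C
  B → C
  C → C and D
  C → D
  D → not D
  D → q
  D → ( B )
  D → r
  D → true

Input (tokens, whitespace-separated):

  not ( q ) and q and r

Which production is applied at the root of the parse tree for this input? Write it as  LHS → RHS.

B → C

[B [C [C [C [D not [D ( [B [C [D q]]] )]]] and [D q]] and [D r]]]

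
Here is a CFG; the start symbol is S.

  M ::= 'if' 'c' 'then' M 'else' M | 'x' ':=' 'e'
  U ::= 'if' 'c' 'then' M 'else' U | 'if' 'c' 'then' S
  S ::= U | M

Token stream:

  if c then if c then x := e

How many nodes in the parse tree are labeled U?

2

[S [U if c then [S [U if c then [S [M x := e]]]]]]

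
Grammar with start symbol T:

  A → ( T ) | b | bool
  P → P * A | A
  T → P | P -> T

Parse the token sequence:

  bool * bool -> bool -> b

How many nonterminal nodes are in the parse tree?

11

[T [P [P [A bool]] * [A bool]] -> [T [P [A bool]] -> [T [P [A b]]]]]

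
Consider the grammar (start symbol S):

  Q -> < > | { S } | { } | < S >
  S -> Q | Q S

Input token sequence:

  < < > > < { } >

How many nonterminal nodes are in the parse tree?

[S [Q < [S [Q < >]] >] [S [Q < [S [Q { }]] >]]]

8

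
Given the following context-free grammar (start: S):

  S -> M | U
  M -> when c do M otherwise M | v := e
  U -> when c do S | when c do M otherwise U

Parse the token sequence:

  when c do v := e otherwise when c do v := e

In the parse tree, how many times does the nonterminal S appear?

[S [U when c do [M v := e] otherwise [U when c do [S [M v := e]]]]]

2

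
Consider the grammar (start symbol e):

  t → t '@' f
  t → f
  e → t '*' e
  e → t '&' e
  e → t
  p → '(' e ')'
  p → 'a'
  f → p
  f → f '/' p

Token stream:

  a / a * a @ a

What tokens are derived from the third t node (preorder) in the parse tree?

a

[e [t [f [f [p a]] / [p a]]] * [e [t [t [f [p a]]] @ [f [p a]]]]]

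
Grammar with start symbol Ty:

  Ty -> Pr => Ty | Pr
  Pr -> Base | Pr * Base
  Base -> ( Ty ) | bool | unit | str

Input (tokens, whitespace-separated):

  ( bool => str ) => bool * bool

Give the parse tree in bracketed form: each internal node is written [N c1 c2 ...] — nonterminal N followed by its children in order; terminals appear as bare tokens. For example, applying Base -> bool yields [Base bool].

Ty
Pr => Ty
Base => Ty
( Ty ) => Ty
( Pr => Ty ) => Ty
( Base => Ty ) => Ty
( bool => Ty ) => Ty
( bool => Pr ) => Ty
( bool => Base ) => Ty
( bool => str ) => Ty
( bool => str ) => Pr
( bool => str ) => Pr * Base
( bool => str ) => Base * Base
( bool => str ) => bool * Base
( bool => str ) => bool * bool

[Ty [Pr [Base ( [Ty [Pr [Base bool]] => [Ty [Pr [Base str]]]] )]] => [Ty [Pr [Pr [Base bool]] * [Base bool]]]]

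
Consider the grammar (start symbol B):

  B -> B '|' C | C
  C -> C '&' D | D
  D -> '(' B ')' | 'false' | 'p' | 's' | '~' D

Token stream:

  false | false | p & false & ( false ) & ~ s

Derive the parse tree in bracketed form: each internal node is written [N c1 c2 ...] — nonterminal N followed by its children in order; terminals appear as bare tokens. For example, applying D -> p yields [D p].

[B [B [B [C [D false]]] | [C [D false]]] | [C [C [C [C [D p]] & [D false]] & [D ( [B [C [D false]]] )]] & [D ~ [D s]]]]

B
B | C
B | C | C
C | C | C
D | C | C
false | C | C
false | D | C
false | false | C
false | false | C & D
false | false | C & D & D
false | false | C & D & D & D
false | false | D & D & D & D
false | false | p & D & D & D
false | false | p & false & D & D
false | false | p & false & ( B ) & D
false | false | p & false & ( C ) & D
false | false | p & false & ( D ) & D
false | false | p & false & ( false ) & D
false | false | p & false & ( false ) & ~ D
false | false | p & false & ( false ) & ~ s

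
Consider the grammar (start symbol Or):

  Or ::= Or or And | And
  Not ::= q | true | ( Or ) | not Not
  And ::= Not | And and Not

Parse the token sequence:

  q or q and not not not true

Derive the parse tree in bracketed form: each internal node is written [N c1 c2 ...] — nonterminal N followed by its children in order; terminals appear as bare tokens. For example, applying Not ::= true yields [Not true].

Or
Or or And
And or And
Not or And
q or And
q or And and Not
q or Not and Not
q or q and Not
q or q and not Not
q or q and not not Not
q or q and not not not Not
q or q and not not not true

[Or [Or [And [Not q]]] or [And [And [Not q]] and [Not not [Not not [Not not [Not true]]]]]]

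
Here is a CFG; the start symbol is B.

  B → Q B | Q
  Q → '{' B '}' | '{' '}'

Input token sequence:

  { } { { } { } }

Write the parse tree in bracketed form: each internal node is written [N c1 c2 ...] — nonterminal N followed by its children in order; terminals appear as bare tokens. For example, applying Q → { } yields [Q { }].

[B [Q { }] [B [Q { [B [Q { }] [B [Q { }]]] }]]]

B
Q B
{ } B
{ } Q
{ } { B }
{ } { Q B }
{ } { { } B }
{ } { { } Q }
{ } { { } { } }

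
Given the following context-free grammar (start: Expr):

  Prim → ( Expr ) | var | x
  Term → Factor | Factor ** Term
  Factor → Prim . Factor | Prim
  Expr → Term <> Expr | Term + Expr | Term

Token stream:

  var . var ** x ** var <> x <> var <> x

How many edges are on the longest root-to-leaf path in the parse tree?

[Expr [Term [Factor [Prim var] . [Factor [Prim var]]] ** [Term [Factor [Prim x]] ** [Term [Factor [Prim var]]]]] <> [Expr [Term [Factor [Prim x]]] <> [Expr [Term [Factor [Prim var]]] <> [Expr [Term [Factor [Prim x]]]]]]]

7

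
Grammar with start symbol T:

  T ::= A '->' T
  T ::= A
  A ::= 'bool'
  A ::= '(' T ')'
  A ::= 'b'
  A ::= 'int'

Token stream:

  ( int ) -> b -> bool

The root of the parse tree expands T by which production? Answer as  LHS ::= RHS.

[T [A ( [T [A int]] )] -> [T [A b] -> [T [A bool]]]]

T ::= A '->' T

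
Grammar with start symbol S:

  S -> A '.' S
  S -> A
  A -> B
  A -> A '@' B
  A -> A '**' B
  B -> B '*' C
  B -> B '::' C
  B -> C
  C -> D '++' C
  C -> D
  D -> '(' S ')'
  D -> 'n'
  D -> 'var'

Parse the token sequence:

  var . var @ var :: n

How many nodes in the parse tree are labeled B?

[S [A [B [C [D var]]]] . [S [A [A [B [C [D var]]]] @ [B [B [C [D var]]] :: [C [D n]]]]]]

4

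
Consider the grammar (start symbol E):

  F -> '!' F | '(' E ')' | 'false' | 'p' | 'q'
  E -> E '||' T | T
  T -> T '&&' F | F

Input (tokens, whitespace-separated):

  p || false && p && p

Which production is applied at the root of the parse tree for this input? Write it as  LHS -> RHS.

[E [E [T [F p]]] || [T [T [T [F false]] && [F p]] && [F p]]]

E -> E '||' T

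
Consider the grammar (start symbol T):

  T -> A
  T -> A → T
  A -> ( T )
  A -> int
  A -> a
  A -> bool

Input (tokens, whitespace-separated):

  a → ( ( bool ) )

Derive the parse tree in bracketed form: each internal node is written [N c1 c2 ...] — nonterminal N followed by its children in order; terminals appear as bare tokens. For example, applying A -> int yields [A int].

[T [A a] → [T [A ( [T [A ( [T [A bool]] )]] )]]]

T
A → T
a → T
a → A
a → ( T )
a → ( A )
a → ( ( T ) )
a → ( ( A ) )
a → ( ( bool ) )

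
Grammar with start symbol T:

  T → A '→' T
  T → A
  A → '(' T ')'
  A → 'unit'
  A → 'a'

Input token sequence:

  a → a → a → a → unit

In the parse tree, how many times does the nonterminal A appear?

[T [A a] → [T [A a] → [T [A a] → [T [A a] → [T [A unit]]]]]]

5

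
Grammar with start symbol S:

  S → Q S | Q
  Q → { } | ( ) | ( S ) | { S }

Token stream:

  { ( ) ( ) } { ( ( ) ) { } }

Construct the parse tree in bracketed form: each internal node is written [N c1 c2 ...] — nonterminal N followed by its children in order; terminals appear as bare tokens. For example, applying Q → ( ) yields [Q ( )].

[S [Q { [S [Q ( )] [S [Q ( )]]] }] [S [Q { [S [Q ( [S [Q ( )]] )] [S [Q { }]]] }]]]

S
Q S
{ S } S
{ Q S } S
{ ( ) S } S
{ ( ) Q } S
{ ( ) ( ) } S
{ ( ) ( ) } Q
{ ( ) ( ) } { S }
{ ( ) ( ) } { Q S }
{ ( ) ( ) } { ( S ) S }
{ ( ) ( ) } { ( Q ) S }
{ ( ) ( ) } { ( ( ) ) S }
{ ( ) ( ) } { ( ( ) ) Q }
{ ( ) ( ) } { ( ( ) ) { } }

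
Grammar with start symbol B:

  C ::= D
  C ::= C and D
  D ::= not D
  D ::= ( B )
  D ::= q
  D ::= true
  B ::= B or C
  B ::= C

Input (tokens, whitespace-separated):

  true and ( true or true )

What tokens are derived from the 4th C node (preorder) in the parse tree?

true

[B [C [C [D true]] and [D ( [B [B [C [D true]]] or [C [D true]]] )]]]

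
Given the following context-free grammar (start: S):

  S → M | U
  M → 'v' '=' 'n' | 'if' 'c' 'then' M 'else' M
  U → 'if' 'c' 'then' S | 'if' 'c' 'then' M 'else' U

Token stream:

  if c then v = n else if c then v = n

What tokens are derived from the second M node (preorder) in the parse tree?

v = n

[S [U if c then [M v = n] else [U if c then [S [M v = n]]]]]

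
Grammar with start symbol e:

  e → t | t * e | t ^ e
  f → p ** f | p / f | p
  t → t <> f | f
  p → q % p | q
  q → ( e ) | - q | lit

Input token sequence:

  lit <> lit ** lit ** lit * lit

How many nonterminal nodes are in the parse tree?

20

[e [t [t [f [p [q lit]]]] <> [f [p [q lit]] ** [f [p [q lit]] ** [f [p [q lit]]]]]] * [e [t [f [p [q lit]]]]]]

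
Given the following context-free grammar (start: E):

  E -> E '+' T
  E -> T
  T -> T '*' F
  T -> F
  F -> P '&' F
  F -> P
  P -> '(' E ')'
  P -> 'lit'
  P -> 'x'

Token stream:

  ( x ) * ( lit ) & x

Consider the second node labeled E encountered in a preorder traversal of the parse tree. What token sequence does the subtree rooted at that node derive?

x

[E [T [T [F [P ( [E [T [F [P x]]]] )]]] * [F [P ( [E [T [F [P lit]]]] )] & [F [P x]]]]]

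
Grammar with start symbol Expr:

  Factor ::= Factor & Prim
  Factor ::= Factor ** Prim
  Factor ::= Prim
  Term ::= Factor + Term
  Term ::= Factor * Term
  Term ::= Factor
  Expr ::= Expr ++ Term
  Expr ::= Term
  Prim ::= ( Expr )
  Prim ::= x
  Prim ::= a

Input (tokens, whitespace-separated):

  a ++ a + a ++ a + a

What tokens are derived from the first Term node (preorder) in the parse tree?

[Expr [Expr [Expr [Term [Factor [Prim a]]]] ++ [Term [Factor [Prim a]] + [Term [Factor [Prim a]]]]] ++ [Term [Factor [Prim a]] + [Term [Factor [Prim a]]]]]

a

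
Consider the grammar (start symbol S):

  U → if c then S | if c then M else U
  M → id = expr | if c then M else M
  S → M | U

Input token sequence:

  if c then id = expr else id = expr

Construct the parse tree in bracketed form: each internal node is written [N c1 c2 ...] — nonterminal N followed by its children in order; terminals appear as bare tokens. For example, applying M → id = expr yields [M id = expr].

[S [M if c then [M id = expr] else [M id = expr]]]

S
M
if c then M else M
if c then id = expr else M
if c then id = expr else id = expr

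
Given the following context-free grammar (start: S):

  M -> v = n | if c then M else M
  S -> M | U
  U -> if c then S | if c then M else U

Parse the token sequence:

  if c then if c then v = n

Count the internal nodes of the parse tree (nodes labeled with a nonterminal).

6

[S [U if c then [S [U if c then [S [M v = n]]]]]]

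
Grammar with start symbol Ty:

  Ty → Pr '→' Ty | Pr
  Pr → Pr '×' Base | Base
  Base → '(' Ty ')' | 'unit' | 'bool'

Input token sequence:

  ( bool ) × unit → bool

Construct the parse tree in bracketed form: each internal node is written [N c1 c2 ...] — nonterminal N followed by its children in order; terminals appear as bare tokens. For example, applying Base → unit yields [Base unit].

[Ty [Pr [Pr [Base ( [Ty [Pr [Base bool]]] )]] × [Base unit]] → [Ty [Pr [Base bool]]]]

Ty
Pr → Ty
Pr × Base → Ty
Base × Base → Ty
( Ty ) × Base → Ty
( Pr ) × Base → Ty
( Base ) × Base → Ty
( bool ) × Base → Ty
( bool ) × unit → Ty
( bool ) × unit → Pr
( bool ) × unit → Base
( bool ) × unit → bool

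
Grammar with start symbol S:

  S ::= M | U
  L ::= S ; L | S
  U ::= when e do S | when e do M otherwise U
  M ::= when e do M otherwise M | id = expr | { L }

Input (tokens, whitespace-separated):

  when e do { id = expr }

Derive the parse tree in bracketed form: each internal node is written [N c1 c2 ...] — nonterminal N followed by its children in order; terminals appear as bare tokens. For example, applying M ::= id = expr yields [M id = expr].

[S [U when e do [S [M { [L [S [M id = expr]]] }]]]]

S
U
when e do S
when e do M
when e do { L }
when e do { S }
when e do { M }
when e do { id = expr }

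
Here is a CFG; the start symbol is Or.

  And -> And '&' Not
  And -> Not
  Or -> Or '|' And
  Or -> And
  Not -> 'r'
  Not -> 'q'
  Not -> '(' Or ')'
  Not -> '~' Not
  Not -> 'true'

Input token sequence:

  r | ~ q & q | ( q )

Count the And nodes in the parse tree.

5

[Or [Or [Or [And [Not r]]] | [And [And [Not ~ [Not q]]] & [Not q]]] | [And [Not ( [Or [And [Not q]]] )]]]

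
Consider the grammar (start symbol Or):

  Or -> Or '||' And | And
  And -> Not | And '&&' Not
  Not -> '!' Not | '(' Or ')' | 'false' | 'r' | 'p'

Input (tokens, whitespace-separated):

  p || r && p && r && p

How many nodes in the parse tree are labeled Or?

[Or [Or [And [Not p]]] || [And [And [And [And [Not r]] && [Not p]] && [Not r]] && [Not p]]]

2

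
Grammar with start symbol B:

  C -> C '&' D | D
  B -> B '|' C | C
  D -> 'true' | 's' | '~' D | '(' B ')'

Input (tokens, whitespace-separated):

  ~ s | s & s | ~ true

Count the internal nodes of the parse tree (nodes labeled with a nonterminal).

[B [B [B [C [D ~ [D s]]]] | [C [C [D s]] & [D s]]] | [C [D ~ [D true]]]]

13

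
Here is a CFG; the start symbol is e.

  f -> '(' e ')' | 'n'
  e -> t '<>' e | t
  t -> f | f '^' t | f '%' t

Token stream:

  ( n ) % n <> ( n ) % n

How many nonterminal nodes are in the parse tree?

[e [t [f ( [e [t [f n]]] )] % [t [f n]]] <> [e [t [f ( [e [t [f n]]] )] % [t [f n]]]]]

16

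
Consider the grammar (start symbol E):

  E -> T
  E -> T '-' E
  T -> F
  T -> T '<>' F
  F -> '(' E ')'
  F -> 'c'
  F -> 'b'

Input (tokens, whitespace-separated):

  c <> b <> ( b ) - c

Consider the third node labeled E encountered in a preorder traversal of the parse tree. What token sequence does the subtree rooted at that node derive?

[E [T [T [T [F c]] <> [F b]] <> [F ( [E [T [F b]]] )]] - [E [T [F c]]]]

c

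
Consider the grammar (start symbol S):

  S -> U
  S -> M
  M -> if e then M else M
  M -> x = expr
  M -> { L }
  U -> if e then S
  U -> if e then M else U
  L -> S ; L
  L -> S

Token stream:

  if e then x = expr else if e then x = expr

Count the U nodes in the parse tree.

[S [U if e then [M x = expr] else [U if e then [S [M x = expr]]]]]

2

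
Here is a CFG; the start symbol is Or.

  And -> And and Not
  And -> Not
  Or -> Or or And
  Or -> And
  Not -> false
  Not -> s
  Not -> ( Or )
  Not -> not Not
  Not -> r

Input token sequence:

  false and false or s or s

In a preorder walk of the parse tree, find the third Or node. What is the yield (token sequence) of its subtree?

[Or [Or [Or [And [And [Not false]] and [Not false]]] or [And [Not s]]] or [And [Not s]]]

false and false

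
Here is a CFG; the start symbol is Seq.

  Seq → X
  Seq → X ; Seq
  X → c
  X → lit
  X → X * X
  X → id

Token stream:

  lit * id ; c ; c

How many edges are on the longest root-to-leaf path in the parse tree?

[Seq [X [X lit] * [X id]] ; [Seq [X c] ; [Seq [X c]]]]

4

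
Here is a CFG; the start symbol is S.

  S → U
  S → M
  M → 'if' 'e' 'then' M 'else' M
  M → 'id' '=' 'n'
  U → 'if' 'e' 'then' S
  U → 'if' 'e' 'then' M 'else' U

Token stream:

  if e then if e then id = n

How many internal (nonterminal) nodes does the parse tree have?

[S [U if e then [S [U if e then [S [M id = n]]]]]]

6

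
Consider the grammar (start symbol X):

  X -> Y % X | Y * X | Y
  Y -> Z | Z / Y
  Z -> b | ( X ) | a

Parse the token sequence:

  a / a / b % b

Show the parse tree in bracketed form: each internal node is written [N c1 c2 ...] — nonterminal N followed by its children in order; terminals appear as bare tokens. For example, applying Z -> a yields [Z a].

X
Y % X
Z / Y % X
a / Y % X
a / Z / Y % X
a / a / Y % X
a / a / Z % X
a / a / b % X
a / a / b % Y
a / a / b % Z
a / a / b % b

[X [Y [Z a] / [Y [Z a] / [Y [Z b]]]] % [X [Y [Z b]]]]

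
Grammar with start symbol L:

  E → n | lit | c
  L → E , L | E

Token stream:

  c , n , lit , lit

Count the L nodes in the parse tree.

4

[L [E c] , [L [E n] , [L [E lit] , [L [E lit]]]]]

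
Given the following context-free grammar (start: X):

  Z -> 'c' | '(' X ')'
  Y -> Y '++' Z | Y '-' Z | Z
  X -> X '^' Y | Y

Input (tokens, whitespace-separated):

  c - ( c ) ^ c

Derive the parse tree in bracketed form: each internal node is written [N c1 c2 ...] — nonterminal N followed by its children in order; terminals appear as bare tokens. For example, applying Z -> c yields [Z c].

[X [X [Y [Y [Z c]] - [Z ( [X [Y [Z c]]] )]]] ^ [Y [Z c]]]

X
X ^ Y
Y ^ Y
Y - Z ^ Y
Z - Z ^ Y
c - Z ^ Y
c - ( X ) ^ Y
c - ( Y ) ^ Y
c - ( Z ) ^ Y
c - ( c ) ^ Y
c - ( c ) ^ Z
c - ( c ) ^ c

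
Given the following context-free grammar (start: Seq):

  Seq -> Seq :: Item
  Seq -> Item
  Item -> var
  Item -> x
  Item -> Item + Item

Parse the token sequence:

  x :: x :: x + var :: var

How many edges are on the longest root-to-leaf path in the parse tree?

[Seq [Seq [Seq [Seq [Item x]] :: [Item x]] :: [Item [Item x] + [Item var]]] :: [Item var]]

5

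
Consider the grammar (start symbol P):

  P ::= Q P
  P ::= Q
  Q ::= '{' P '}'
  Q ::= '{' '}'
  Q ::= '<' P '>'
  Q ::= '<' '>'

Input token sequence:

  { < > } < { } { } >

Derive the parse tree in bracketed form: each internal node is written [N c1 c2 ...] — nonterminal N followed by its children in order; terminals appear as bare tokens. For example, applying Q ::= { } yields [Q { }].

P
Q P
{ P } P
{ Q } P
{ < > } P
{ < > } Q
{ < > } < P >
{ < > } < Q P >
{ < > } < { } P >
{ < > } < { } Q >
{ < > } < { } { } >

[P [Q { [P [Q < >]] }] [P [Q < [P [Q { }] [P [Q { }]]] >]]]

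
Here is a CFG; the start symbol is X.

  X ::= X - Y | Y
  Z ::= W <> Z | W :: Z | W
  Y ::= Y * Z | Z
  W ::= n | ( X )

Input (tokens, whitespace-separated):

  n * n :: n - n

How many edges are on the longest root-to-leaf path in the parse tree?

[X [X [Y [Y [Z [W n]]] * [Z [W n] :: [Z [W n]]]]] - [Y [Z [W n]]]]

6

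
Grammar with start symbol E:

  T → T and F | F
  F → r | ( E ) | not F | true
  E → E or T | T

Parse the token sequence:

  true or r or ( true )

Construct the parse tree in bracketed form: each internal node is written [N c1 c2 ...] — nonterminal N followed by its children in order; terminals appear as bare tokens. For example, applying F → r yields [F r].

[E [E [E [T [F true]]] or [T [F r]]] or [T [F ( [E [T [F true]]] )]]]

E
E or T
E or T or T
T or T or T
F or T or T
true or T or T
true or F or T
true or r or T
true or r or F
true or r or ( E )
true or r or ( T )
true or r or ( F )
true or r or ( true )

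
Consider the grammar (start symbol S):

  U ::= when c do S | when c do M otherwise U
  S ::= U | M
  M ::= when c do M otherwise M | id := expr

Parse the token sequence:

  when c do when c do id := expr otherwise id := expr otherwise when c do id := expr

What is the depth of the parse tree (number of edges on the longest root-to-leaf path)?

5

[S [U when c do [M when c do [M id := expr] otherwise [M id := expr]] otherwise [U when c do [S [M id := expr]]]]]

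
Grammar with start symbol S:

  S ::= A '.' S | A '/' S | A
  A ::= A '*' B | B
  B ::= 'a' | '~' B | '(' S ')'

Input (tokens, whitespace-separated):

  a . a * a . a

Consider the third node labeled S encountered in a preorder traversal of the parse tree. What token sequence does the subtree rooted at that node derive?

[S [A [B a]] . [S [A [A [B a]] * [B a]] . [S [A [B a]]]]]

a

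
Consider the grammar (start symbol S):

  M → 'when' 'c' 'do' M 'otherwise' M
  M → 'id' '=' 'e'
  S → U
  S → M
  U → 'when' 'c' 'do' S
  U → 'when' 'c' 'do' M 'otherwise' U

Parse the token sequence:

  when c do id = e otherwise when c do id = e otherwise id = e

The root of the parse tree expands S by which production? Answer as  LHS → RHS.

[S [M when c do [M id = e] otherwise [M when c do [M id = e] otherwise [M id = e]]]]

S → M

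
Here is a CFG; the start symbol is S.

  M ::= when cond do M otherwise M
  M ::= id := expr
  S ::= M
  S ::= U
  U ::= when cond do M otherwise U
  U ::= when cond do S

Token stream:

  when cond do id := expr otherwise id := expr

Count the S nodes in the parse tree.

1

[S [M when cond do [M id := expr] otherwise [M id := expr]]]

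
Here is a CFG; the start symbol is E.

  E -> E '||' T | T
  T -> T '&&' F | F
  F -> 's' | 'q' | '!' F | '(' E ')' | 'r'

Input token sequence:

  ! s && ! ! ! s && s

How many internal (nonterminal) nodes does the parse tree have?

11

[E [T [T [T [F ! [F s]]] && [F ! [F ! [F ! [F s]]]]] && [F s]]]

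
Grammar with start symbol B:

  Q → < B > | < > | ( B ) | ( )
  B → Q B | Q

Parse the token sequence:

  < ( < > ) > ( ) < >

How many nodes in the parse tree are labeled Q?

5

[B [Q < [B [Q ( [B [Q < >]] )]] >] [B [Q ( )] [B [Q < >]]]]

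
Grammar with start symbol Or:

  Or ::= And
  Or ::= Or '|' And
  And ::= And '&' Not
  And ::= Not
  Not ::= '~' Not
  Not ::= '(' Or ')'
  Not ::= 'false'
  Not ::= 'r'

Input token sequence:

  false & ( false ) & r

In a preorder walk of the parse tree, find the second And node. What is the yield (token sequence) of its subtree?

[Or [And [And [And [Not false]] & [Not ( [Or [And [Not false]]] )]] & [Not r]]]

false & ( false )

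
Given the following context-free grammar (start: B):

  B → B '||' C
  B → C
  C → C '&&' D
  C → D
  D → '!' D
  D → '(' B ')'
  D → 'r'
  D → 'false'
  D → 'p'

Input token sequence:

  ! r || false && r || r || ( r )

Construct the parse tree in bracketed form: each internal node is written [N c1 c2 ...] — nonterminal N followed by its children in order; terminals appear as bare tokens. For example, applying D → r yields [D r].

B
B || C
B || C || C
B || C || C || C
C || C || C || C
D || C || C || C
! D || C || C || C
! r || C || C || C
! r || C && D || C || C
! r || D && D || C || C
! r || false && D || C || C
! r || false && r || C || C
! r || false && r || D || C
! r || false && r || r || C
! r || false && r || r || D
! r || false && r || r || ( B )
! r || false && r || r || ( C )
! r || false && r || r || ( D )
! r || false && r || r || ( r )

[B [B [B [B [C [D ! [D r]]]] || [C [C [D false]] && [D r]]] || [C [D r]]] || [C [D ( [B [C [D r]]] )]]]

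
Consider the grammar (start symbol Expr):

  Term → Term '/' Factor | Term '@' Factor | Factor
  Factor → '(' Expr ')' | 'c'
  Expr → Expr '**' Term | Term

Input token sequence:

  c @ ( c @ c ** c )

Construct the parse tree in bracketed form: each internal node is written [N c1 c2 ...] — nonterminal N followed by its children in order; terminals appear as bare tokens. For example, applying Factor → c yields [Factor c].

[Expr [Term [Term [Factor c]] @ [Factor ( [Expr [Expr [Term [Term [Factor c]] @ [Factor c]]] ** [Term [Factor c]]] )]]]

Expr
Term
Term @ Factor
Factor @ Factor
c @ Factor
c @ ( Expr )
c @ ( Expr ** Term )
c @ ( Term ** Term )
c @ ( Term @ Factor ** Term )
c @ ( Factor @ Factor ** Term )
c @ ( c @ Factor ** Term )
c @ ( c @ c ** Term )
c @ ( c @ c ** Factor )
c @ ( c @ c ** c )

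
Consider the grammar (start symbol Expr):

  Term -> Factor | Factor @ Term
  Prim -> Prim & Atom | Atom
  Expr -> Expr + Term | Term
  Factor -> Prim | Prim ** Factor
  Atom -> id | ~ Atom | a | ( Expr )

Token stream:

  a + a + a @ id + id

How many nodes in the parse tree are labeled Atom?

[Expr [Expr [Expr [Expr [Term [Factor [Prim [Atom a]]]]] + [Term [Factor [Prim [Atom a]]]]] + [Term [Factor [Prim [Atom a]]] @ [Term [Factor [Prim [Atom id]]]]]] + [Term [Factor [Prim [Atom id]]]]]

5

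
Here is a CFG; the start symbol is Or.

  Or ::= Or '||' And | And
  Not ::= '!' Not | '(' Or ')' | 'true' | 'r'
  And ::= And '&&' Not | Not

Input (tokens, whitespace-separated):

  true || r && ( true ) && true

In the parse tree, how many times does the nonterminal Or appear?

[Or [Or [And [Not true]]] || [And [And [And [Not r]] && [Not ( [Or [And [Not true]]] )]] && [Not true]]]

3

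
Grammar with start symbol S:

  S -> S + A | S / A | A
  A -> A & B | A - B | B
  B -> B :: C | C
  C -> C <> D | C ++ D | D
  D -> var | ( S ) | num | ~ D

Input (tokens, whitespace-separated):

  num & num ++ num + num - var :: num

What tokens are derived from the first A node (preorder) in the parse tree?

num & num ++ num

[S [S [A [A [B [C [D num]]]] & [B [C [C [D num]] ++ [D num]]]]] + [A [A [B [C [D num]]]] - [B [B [C [D var]]] :: [C [D num]]]]]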